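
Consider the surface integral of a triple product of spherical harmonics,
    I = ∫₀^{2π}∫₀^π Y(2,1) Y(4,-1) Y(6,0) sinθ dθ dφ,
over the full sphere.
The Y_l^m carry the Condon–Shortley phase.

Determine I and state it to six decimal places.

0.174223

Checks pass: Σm=0; 12 even; l₃=6∈[2,6].
(2·2+1)(2·4+1)(2·6+1) = 585
Δ: 0! 4! 8! / 13! → 1/6435
sum: t=0:+1/2304 = 1/2304
3j²(2 4 6; 0 0 0) = Δ·Π!·Σ² = 5/143  (sign +1)
sum: t=0:+1/4320 = 1/4320
3j²(2 4 6; 1 -1 0) = Δ·Π!·Σ² = 8/429  (sign +1)
combine: 4πI² = 585·5/143·8/429 = 600/1573
take √, sign +1: I = 0.17422334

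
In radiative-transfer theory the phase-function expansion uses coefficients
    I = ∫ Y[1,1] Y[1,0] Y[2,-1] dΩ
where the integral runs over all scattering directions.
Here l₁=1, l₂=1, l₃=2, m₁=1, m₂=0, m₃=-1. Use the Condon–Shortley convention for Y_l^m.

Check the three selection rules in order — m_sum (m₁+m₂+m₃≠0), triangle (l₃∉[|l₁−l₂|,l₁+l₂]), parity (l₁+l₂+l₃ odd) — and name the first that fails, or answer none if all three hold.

none

m₁+m₂+m₃ = 1 + 0 − 1 = 0  ✓
triangle: |1−1|=0 ≤ l₃=2 ≤ 1+1=2  ✓
parity: l₁+l₂+l₃ = 4 is even  ✓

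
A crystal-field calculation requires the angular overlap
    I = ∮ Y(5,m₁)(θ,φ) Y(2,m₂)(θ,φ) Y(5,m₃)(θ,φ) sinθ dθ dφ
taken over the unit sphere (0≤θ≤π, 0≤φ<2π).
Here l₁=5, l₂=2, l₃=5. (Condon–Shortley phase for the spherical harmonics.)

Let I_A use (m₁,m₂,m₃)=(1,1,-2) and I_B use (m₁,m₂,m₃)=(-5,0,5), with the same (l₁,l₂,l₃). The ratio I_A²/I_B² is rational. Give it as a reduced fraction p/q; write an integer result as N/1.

14/75

Same 5,2,5: normalisation and zero-m 3j drop out of the ratio.
A: Δ: 2! 8! 2! / 13! → 1/38610; sum: t=1:−1/1440 t=2:+1/2880 = -1/2880; 3j²(5 2 5; 1 1 -2) = Δ·Π!·Σ² = 7/715  (sign +1)
B: Δ: 2! 8! 2! / 13! → 1/38610; sum: t=2:+1/161280 = 1/161280; 3j²(5 2 5; -5 0 5) = Δ·Π!·Σ² = 15/286  (sign +1)
I_A²/I_B² = (7/715)/(15/286) = 14/75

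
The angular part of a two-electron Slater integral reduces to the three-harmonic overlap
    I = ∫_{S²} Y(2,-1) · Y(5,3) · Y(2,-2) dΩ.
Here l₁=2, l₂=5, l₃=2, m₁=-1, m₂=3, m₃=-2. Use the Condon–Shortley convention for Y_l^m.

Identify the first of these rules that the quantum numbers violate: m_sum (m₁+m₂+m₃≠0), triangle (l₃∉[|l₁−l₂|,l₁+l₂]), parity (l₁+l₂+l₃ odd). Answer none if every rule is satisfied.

Σmᵢ = 0  ✓
l₃∈[|l₁−l₂|,l₁+l₂]=[3,7], have l₃=2  ✗
Σlᵢ = 9 ⇒ odd

triangle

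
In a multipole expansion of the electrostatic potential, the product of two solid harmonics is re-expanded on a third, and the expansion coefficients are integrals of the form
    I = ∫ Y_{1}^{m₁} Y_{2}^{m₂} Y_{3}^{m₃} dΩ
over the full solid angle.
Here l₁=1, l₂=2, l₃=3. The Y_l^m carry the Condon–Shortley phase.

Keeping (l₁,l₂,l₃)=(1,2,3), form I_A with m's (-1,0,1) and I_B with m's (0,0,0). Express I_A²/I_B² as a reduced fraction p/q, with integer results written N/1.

l's match ⇒ only the (l;m) 3-j factors differ between A and B.
A: triangle coeff Δ(1,2,3) = 1/105; Σ_t [0,0]: t=0:+1/8 = 1/8; (3j)²=2/35 [(1 2 3; -1 0 1)], sign=+1
B: triangle coeff Δ(1,2,3) = 1/105; Σ_t [0,0]: t=0:+1/4 = 1/4; (3j)²=3/35 [(1 2 3; 0 0 0)], sign=-1
I_A²/I_B² = (2/35)/(3/35) = 2/3

2/3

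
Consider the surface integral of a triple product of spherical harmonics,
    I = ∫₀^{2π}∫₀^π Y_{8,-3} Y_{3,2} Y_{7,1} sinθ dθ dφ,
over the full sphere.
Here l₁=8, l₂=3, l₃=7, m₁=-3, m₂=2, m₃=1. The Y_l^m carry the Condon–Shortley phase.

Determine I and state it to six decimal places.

m-sum 0 ✓  L=18 even ✓  5≤7≤11 ✓
Π(2lᵢ+1) = 17×7×15 = 1785
triangle coeff Δ(8,3,7) = 1/5290740
Σ_t [1,3]: t=1:−1/7257600 t=2:+1/2073600 t=3:−1/7257600 = 1/4838400
(3j)²=252/20995 [(8 3 7; 0 0 0)], sign=-1
Σ_t [3,4]: t=3:−1/11612160 t=4:+1/14515200 = -1/58060800
(3j)²=55/58786 [(8 3 7; -3 2 1)], sign=-1
⇒ 4πI² = 20790/1037153
I = (+1)√(20790/1037153/(4π)) = 0.03993934

0.039939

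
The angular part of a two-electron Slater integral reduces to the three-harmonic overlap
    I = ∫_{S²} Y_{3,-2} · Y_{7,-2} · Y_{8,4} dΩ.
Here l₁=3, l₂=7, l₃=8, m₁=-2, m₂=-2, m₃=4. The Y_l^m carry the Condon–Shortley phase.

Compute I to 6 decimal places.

0.021050

Rules hold: Σm=0, L=18 even, 4≤8≤10.
N = 7·15·17 = 1785
Δ = 2!·4!·12!/19! = 1/5290740
Racah Σ t=0..2: t=0:+1/7257600 t=1:−1/2073600 t=2:+1/7257600 = -1/4838400
⇒ 3j(3 7 8; 0 0 0)² = 252/20995, sgn -1
Racah Σ t=1..2: t=1:−1/23224320 t=2:+1/26127360 = -1/209018880
⇒ 3j(3 7 8; -2 -2 4)² = 275/1058148, sgn -1
4πI² = N·(3j₀)²·(3jₘ)² = 5775/1037153
I = +1·√(0.00556813/4π) = 0.02104988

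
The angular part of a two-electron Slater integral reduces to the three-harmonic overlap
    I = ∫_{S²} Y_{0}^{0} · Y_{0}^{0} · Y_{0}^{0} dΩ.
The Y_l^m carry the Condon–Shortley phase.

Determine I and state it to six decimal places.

m-sum 0 ✓  L=0 even ✓  0≤0≤0 ✓
Π(2lᵢ+1) = 1×1×1 = 1
triangle coeff Δ(0,0,0) = 1/1
Σ_t [0,0]: t=0:+1/1 = 1/1
(3j)²=1/1 [(0 0 0; 0 0 0)], sign=+1
(m-triple is (0,0,0) — same symbol as above.)
⇒ 4πI² = 1/1
I = (+1)√(1/1/(4π)) = 0.28209479

0.282095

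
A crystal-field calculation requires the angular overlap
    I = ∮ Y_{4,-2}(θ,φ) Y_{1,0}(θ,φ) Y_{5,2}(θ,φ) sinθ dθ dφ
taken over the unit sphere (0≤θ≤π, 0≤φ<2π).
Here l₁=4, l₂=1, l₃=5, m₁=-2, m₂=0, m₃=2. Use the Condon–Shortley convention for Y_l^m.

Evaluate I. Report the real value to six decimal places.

Rules hold: Σm=0, L=10 even, 3≤5≤5.
N = 9·3·11 = 297
Δ = 0!·8!·2!/11! = 1/495
Racah Σ t=0..0: t=0:+1/576 = 1/576
⇒ 3j(4 1 5; 0 0 0)² = 5/99, sgn -1
Racah Σ t=0..0: t=0:+1/1440 = 1/1440
⇒ 3j(4 1 5; -2 0 2)² = 7/165, sgn -1
4πI² = N·(3j₀)²·(3jₘ)² = 7/11
I = +1·√(0.636364/4π) = 0.22503380

0.225034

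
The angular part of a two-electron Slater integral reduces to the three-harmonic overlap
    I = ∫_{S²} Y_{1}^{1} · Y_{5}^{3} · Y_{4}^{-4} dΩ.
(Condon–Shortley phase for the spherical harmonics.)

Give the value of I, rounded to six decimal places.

m-sum 0 ✓  L=10 even ✓  4≤4≤6 ✓
Π(2lᵢ+1) = 3×11×9 = 297
triangle coeff Δ(1,5,4) = 1/495
Σ_t [1,1]: t=1:−1/576 = -1/576
(3j)²=5/99 [(1 5 4; 0 0 0)], sign=-1
Σ_t [0,0]: t=0:+1/80640 = 1/80640
(3j)²=1/495 [(1 5 4; 1 3 -4)], sign=+1
⇒ 4πI² = 1/33
I = (-1)√(1/33/(4π)) = -0.04910640

-0.049106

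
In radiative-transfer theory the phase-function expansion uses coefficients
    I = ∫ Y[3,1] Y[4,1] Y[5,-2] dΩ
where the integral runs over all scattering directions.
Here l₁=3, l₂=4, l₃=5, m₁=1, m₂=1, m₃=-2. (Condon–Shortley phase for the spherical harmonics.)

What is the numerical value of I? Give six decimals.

0.148044

Rules hold: Σm=0, L=12 even, 1≤5≤7.
N = 7·9·11 = 693
Δ = 2!·4!·6!/13! = 1/180180
Racah Σ t=0..2: t=0:+1/576 t=1:−1/144 t=2:+1/576 = -1/288
⇒ 3j(3 4 5; 0 0 0)² = 20/1001, sgn +1
Racah Σ t=0..2: t=0:+1/960 t=1:−1/288 t=2:+1/1728 = -1/540
⇒ 3j(3 4 5; 1 1 -2)² = 128/6435, sgn +1
4πI² = N·(3j₀)²·(3jₘ)² = 512/1859
I = +1·√(0.275417/4π) = 0.14804384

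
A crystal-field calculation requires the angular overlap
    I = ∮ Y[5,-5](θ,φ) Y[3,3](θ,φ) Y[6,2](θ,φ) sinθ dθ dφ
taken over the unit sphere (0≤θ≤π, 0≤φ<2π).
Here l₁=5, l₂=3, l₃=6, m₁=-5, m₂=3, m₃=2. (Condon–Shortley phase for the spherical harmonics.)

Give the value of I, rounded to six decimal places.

-0.036034

Checks pass: Σm=0; 14 even; l₃=6∈[2,8].
(2·5+1)(2·3+1)(2·6+1) = 1001
Δ: 2! 8! 4! / 15! → 1/675675
sum: t=0:+1/8640 t=1:−1/2304 t=2:+1/8640 = -7/34560
3j²(5 3 6; 0 0 0) = Δ·Π!·Σ² = 7/429  (sign -1)
sum: t=2:+1/1935360 = 1/1935360
3j²(5 3 6; -5 3 2) = Δ·Π!·Σ² = 1/1001  (sign +1)
combine: 4πI² = 1001·7/429·1/1001 = 7/429
take √, sign -1: I = -0.03603425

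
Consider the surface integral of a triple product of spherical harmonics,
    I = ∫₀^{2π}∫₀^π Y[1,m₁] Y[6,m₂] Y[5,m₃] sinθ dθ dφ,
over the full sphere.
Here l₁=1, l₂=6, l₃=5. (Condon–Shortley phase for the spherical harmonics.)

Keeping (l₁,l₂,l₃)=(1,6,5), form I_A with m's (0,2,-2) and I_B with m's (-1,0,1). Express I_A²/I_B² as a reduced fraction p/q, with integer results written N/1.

Shared (l₁,l₂,l₃)=(1,6,5): N and (l;000)² cancel in I_A²/I_B².
A: Δ = 2!·0!·10!/13! = 1/858; Racah Σ t=1..1: t=1:−1/30240 = -1/30240; ⇒ 3j(1 6 5; 0 2 -2)² = 16/429, sgn +1
B: Δ = 2!·0!·10!/13! = 1/858; Racah Σ t=2..2: t=2:+1/34560 = 1/34560; ⇒ 3j(1 6 5; -1 0 1)² = 5/286, sgn +1
I_A²/I_B² = (16/429)/(5/286) = 32/15

32/15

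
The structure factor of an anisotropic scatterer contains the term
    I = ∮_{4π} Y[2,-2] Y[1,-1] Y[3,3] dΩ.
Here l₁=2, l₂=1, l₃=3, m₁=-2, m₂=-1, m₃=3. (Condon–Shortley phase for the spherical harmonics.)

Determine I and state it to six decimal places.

-0.319865

Rules hold: Σm=0, L=6 even, 1≤3≤3.
N = 5·3·7 = 105
Δ = 0!·4!·2!/7! = 1/105
Racah Σ t=0..0: t=0:+1/4 = 1/4
⇒ 3j(2 1 3; 0 0 0)² = 3/35, sgn -1
Racah Σ t=0..0: t=0:+1/48 = 1/48
⇒ 3j(2 1 3; -2 -1 3)² = 1/7, sgn +1
4πI² = N·(3j₀)²·(3jₘ)² = 9/7
I = -1·√(1.28571/4π) = -0.31986543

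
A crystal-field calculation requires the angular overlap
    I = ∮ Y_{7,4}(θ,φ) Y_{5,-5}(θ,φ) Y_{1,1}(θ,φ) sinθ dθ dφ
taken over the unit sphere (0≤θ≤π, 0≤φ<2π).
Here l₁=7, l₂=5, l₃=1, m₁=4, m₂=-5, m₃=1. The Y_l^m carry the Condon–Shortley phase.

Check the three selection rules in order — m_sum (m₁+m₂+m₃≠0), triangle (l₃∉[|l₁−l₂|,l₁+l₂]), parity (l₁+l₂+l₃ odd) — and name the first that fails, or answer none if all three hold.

Σmᵢ = 0  ✓
l₃∈[|l₁−l₂|,l₁+l₂]=[2,12], have l₃=1  ✗
Σlᵢ = 13 ⇒ odd

triangle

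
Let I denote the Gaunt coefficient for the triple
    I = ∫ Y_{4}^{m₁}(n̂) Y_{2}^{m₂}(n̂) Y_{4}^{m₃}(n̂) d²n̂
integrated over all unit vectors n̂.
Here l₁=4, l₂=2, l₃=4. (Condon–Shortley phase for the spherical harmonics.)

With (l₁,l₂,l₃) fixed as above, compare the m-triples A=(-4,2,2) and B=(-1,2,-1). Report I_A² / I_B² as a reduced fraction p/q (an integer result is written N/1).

7/25

l's match ⇒ only the (l;m) 3-j factors differ between A and B.
A: triangle coeff Δ(4,2,4) = 1/13860; Σ_t [2,2]: t=2:+1/2880 = 1/2880; (3j)²=2/165 [(4 2 4; -4 2 2)], sign=+1
B: triangle coeff Δ(4,2,4) = 1/13860; Σ_t [2,2]: t=2:+1/144 = 1/144; (3j)²=10/231 [(4 2 4; -1 2 -1)], sign=-1
I_A²/I_B² = (2/165)/(10/231) = 7/25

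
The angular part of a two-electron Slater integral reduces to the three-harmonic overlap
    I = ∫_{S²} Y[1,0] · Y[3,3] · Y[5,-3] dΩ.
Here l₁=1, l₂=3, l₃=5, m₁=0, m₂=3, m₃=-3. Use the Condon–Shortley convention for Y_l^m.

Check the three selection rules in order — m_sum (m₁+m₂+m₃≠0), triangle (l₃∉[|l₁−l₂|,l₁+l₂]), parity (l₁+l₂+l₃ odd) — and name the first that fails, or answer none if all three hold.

triangle

azimuthal sum: 0 + 3 − 3 = 0  ✓
2 ≤ 5 ≤ 4 (triangle on l)  ✗
L = 1 + 3 + 5 = 9 (odd)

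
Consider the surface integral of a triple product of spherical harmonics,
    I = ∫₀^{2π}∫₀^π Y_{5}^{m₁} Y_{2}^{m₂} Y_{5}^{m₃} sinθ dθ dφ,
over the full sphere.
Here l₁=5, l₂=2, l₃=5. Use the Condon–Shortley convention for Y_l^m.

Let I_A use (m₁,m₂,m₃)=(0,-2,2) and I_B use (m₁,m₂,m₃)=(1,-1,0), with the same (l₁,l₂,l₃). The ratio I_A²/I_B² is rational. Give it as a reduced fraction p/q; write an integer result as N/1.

l's match ⇒ only the (l;m) 3-j factors differ between A and B.
A: triangle coeff Δ(5,2,5) = 1/38610; Σ_t [0,0]: t=0:+1/2880 = 1/2880; (3j)²=14/429 [(5 2 5; 0 -2 2)], sign=-1
B: triangle coeff Δ(5,2,5) = 1/38610; Σ_t [0,1]: t=0:+1/1152 t=1:−1/1440 = 1/5760; (3j)²=1/858 [(5 2 5; 1 -1 0)], sign=-1
I_A²/I_B² = (14/429)/(1/858) = 28/1

28/1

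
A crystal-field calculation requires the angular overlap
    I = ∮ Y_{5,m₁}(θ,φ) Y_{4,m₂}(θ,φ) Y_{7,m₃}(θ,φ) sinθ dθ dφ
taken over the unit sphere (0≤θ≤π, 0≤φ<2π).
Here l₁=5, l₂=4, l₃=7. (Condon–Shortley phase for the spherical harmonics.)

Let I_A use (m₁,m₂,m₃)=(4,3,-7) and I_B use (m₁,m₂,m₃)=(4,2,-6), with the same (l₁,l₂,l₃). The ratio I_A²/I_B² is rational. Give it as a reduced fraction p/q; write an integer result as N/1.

Shared (l₁,l₂,l₃)=(5,4,7): N and (l;000)² cancel in I_A²/I_B².
A: Δ = 2!·8!·6!/17! = 1/6126120; Racah Σ t=1..1: t=1:−1/29030400 = -1/29030400; ⇒ 3j(5 4 7; 4 3 -7)² = 21/680, sgn -1
B: Δ = 2!·8!·6!/17! = 1/6126120; Racah Σ t=0..1: t=0:+1/7257600 t=1:−1/4838400 = -1/14515200; ⇒ 3j(5 4 7; 4 2 -6)² = 3/1190, sgn +1
I_A²/I_B² = (21/680)/(3/1190) = 49/4

49/4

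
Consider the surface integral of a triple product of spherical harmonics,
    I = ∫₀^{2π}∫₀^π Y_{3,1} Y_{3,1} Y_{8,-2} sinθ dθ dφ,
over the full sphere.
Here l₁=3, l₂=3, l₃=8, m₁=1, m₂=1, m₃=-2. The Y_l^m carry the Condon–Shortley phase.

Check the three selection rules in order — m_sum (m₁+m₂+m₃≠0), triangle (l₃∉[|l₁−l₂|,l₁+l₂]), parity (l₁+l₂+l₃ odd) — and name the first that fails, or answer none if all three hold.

Σmᵢ = 0  ✓
l₃∈[|l₁−l₂|,l₁+l₂]=[0,6], have l₃=8  ✗
Σlᵢ = 14 ⇒ even

triangle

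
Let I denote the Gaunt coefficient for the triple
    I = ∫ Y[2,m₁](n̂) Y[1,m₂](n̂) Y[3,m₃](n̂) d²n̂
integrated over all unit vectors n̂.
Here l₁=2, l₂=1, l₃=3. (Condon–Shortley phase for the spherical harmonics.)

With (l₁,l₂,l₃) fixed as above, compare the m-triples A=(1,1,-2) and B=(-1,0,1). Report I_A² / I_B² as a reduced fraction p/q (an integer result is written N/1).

Shared (l₁,l₂,l₃)=(2,1,3): N and (l;000)² cancel in I_A²/I_B².
A: Δ = 0!·4!·2!/7! = 1/105; Racah Σ t=0..0: t=0:+1/12 = 1/12; ⇒ 3j(2 1 3; 1 1 -2)² = 2/21, sgn -1
B: Δ = 0!·4!·2!/7! = 1/105; Racah Σ t=0..0: t=0:+1/6 = 1/6; ⇒ 3j(2 1 3; -1 0 1)² = 8/105, sgn +1
I_A²/I_B² = (2/21)/(8/105) = 5/4

5/4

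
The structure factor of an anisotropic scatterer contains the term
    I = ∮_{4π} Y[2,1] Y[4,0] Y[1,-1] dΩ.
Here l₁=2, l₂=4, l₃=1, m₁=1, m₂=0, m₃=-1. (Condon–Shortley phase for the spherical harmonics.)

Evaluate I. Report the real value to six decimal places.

0.000000

triangle: need 2≤l₃≤6, have 1; I=0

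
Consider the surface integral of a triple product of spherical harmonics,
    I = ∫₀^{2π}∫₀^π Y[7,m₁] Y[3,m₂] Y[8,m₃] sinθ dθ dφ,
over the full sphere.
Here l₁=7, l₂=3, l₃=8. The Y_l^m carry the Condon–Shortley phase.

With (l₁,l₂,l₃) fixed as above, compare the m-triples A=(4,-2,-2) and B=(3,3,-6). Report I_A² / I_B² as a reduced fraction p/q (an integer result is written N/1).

1445/1638

Same 7,3,8: normalisation and zero-m 3j drop out of the ratio.
A: Δ: 2! 12! 4! / 19! → 1/5290740; sum: t=0:+1/26127360 t=1:−1/174182400 = 17/522547200; 3j²(7 3 8; 4 -2 -2) = Δ·Π!·Σ² = 935/62244  (sign +1)
B: Δ: 2! 12! 4! / 19! → 1/5290740; sum: t=2:+1/348364800 = 1/348364800; 3j²(7 3 8; 3 3 -6) = Δ·Π!·Σ² = 11/646  (sign +1)
I_A²/I_B² = (935/62244)/(11/646) = 1445/1638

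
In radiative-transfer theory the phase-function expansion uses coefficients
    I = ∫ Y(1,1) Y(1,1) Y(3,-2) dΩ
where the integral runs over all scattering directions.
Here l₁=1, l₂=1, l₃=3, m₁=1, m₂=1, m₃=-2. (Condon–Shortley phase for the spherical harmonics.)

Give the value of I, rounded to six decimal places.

|1−1|≤3≤1+1 violated ⇒ I = 0

0.000000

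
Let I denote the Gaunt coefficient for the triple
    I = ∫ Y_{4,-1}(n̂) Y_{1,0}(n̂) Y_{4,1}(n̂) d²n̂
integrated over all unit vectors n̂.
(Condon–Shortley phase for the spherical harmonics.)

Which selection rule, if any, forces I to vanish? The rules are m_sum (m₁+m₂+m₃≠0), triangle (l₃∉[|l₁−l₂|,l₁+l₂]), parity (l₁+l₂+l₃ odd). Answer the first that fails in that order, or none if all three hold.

m₁+m₂+m₃ = -1 + 0 + 1 = 0  ✓
triangle: |4−1|=3 ≤ l₃=4 ≤ 4+1=5  ✓
parity: l₁+l₂+l₃ = 9 is odd  ✗

parity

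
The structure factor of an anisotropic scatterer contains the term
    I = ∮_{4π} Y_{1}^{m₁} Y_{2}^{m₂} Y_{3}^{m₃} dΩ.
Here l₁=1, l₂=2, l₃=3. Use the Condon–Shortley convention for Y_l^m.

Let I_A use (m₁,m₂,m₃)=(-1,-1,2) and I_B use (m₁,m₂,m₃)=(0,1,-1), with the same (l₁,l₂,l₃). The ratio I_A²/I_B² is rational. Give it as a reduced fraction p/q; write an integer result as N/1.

Shared (l₁,l₂,l₃)=(1,2,3): N and (l;000)² cancel in I_A²/I_B².
A: Δ = 0!·2!·4!/7! = 1/105; Racah Σ t=0..0: t=0:+1/12 = 1/12; ⇒ 3j(1 2 3; -1 -1 2)² = 2/21, sgn -1
B: Δ = 0!·2!·4!/7! = 1/105; Racah Σ t=0..0: t=0:+1/6 = 1/6; ⇒ 3j(1 2 3; 0 1 -1)² = 8/105, sgn +1
I_A²/I_B² = (2/21)/(8/105) = 5/4

5/4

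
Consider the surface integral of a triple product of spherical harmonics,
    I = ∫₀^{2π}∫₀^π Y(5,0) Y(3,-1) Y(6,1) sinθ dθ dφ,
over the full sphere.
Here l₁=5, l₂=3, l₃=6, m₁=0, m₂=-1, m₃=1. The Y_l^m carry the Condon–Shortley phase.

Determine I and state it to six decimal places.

m-sum 0 ✓  L=14 even ✓  2≤6≤8 ✓
Π(2lᵢ+1) = 11×7×13 = 1001
triangle coeff Δ(5,3,6) = 1/675675
Σ_t [0,2]: t=0:+1/8640 t=1:−1/2304 t=2:+1/8640 = -7/34560
(3j)²=7/429 [(5 3 6; 0 0 0)], sign=-1
Σ_t [0,2]: t=0:+1/5760 t=1:−1/3456 t=2:+1/34560 = -1/11520
(3j)²=2/429 [(5 3 6; 0 -1 1)], sign=+1
⇒ 4πI² = 98/1287
I = (-1)√(98/1287/(4π)) = -0.07784287

-0.077843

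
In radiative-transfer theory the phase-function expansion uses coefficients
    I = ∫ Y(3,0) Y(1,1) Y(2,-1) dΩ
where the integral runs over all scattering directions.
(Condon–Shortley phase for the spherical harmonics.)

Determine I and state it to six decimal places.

Rules hold: Σm=0, L=6 even, 2≤2≤4.
N = 7·3·5 = 105
Δ = 2!·4!·0!/7! = 1/105
Racah Σ t=1..1: t=1:−1/4 = -1/4
⇒ 3j(3 1 2; 0 0 0)² = 3/35, sgn -1
Racah Σ t=2..2: t=2:+1/12 = 1/12
⇒ 3j(3 1 2; 0 1 -1)² = 1/35, sgn -1
4πI² = N·(3j₀)²·(3jₘ)² = 9/35
I = +1·√(0.257143/4π) = 0.14304817

0.143048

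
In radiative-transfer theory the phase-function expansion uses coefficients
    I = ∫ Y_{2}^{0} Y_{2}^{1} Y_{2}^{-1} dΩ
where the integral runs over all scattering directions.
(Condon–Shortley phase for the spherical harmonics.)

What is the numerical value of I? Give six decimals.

Rules hold: Σm=0, L=6 even, 0≤2≤4.
N = 5·5·5 = 125
Δ = 2!·2!·2!/7! = 1/630
Racah Σ t=0..2: t=0:+1/8 t=1:−1/1 t=2:+1/8 = -3/4
⇒ 3j(2 2 2; 0 0 0)² = 2/35, sgn -1
Racah Σ t=1..2: t=1:−1/2 t=2:+1/4 = -1/4
⇒ 3j(2 2 2; 0 1 -1)² = 1/70, sgn +1
4πI² = N·(3j₀)²·(3jₘ)² = 5/49
I = -1·√(0.102041/4π) = -0.09011188

-0.090112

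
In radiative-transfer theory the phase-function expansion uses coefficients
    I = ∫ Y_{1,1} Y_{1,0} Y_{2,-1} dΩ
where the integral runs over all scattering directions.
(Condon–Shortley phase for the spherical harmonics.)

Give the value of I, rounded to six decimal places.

-0.218510

Checks pass: Σm=0; 4 even; l₃=2∈[0,2].
(2·1+1)(2·1+1)(2·2+1) = 45
Δ: 0! 2! 2! / 5! → 1/30
sum: t=0:+1/1 = 1/1
3j²(1 1 2; 0 0 0) = Δ·Π!·Σ² = 2/15  (sign +1)
sum: t=0:+1/2 = 1/2
3j²(1 1 2; 1 0 -1) = Δ·Π!·Σ² = 1/10  (sign -1)
combine: 4πI² = 45·2/15·1/10 = 3/5
take √, sign -1: I = -0.21850969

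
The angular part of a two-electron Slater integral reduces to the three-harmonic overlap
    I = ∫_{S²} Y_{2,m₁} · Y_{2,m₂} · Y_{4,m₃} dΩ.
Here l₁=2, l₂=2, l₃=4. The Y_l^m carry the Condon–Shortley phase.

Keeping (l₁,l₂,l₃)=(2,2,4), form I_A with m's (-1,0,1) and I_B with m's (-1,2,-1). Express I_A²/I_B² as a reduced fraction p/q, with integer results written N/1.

l's match ⇒ only the (l;m) 3-j factors differ between A and B.
A: triangle coeff Δ(2,2,4) = 1/630; Σ_t [0,0]: t=0:+1/24 = 1/24; (3j)²=1/21 [(2 2 4; -1 0 1)], sign=-1
B: triangle coeff Δ(2,2,4) = 1/630; Σ_t [0,0]: t=0:+1/144 = 1/144; (3j)²=1/126 [(2 2 4; -1 2 -1)], sign=-1
I_A²/I_B² = (1/21)/(1/126) = 6/1

6/1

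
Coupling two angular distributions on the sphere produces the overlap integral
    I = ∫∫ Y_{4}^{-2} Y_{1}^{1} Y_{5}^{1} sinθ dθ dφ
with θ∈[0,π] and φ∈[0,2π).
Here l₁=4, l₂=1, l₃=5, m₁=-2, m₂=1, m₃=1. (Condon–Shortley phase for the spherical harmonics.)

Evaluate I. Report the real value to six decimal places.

-0.120286

m-sum 0 ✓  L=10 even ✓  3≤5≤5 ✓
Π(2lᵢ+1) = 9×3×11 = 297
triangle coeff Δ(4,1,5) = 1/495
Σ_t [0,0]: t=0:+1/576 = 1/576
(3j)²=5/99 [(4 1 5; 0 0 0)], sign=-1
Σ_t [0,0]: t=0:+1/2880 = 1/2880
(3j)²=2/165 [(4 1 5; -2 1 1)], sign=+1
⇒ 4πI² = 2/11
I = (-1)√(2/11/(4π)) = -0.12028562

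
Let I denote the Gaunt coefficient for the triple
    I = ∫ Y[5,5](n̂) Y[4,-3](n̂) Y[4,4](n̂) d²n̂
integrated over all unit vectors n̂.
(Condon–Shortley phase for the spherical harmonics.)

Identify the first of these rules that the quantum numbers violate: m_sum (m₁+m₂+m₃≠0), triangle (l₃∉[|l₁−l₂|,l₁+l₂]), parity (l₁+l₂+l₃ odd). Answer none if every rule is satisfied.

m_sum

m₁+m₂+m₃ = 5 − 3 + 4 = 6  ✗
triangle: |5−4|=1 ≤ l₃=4 ≤ 5+4=9
parity: l₁+l₂+l₃ = 13 is odd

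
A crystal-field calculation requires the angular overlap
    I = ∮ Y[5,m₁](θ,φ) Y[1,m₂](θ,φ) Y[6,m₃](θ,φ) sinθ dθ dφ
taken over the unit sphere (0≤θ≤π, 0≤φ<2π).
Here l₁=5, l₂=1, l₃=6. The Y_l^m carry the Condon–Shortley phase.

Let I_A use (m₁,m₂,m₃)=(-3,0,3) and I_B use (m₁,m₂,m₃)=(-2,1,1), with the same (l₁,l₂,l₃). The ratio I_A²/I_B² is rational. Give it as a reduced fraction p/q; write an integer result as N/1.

Same 5,1,6: normalisation and zero-m 3j drop out of the ratio.
A: Δ: 0! 10! 2! / 13! → 1/858; sum: t=0:+1/80640 = 1/80640; 3j²(5 1 6; -3 0 3) = Δ·Π!·Σ² = 9/286  (sign -1)
B: Δ: 0! 10! 2! / 13! → 1/858; sum: t=0:+1/60480 = 1/60480; 3j²(5 1 6; -2 1 1) = Δ·Π!·Σ² = 5/429  (sign -1)
I_A²/I_B² = (9/286)/(5/429) = 27/10

27/10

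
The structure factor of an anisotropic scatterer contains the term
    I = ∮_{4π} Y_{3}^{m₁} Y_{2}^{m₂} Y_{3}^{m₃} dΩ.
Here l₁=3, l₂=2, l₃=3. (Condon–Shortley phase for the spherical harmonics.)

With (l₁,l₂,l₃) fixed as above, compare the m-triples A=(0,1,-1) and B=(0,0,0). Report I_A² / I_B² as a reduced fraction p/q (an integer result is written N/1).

1/8

l's match ⇒ only the (l;m) 3-j factors differ between A and B.
A: triangle coeff Δ(3,2,3) = 1/3780; Σ_t [1,2]: t=1:−1/8 t=2:+1/12 = -1/24; (3j)²=1/210 [(3 2 3; 0 1 -1)], sign=-1
B: triangle coeff Δ(3,2,3) = 1/3780; Σ_t [0,2]: t=0:+1/24 t=1:−1/4 t=2:+1/24 = -1/6; (3j)²=4/105 [(3 2 3; 0 0 0)], sign=+1
I_A²/I_B² = (1/210)/(4/105) = 1/8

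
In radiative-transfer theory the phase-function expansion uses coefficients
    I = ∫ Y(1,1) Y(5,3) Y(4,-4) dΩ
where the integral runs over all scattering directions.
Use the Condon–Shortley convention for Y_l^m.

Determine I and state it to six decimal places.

m-sum 0 ✓  L=10 even ✓  4≤4≤6 ✓
Π(2lᵢ+1) = 3×11×9 = 297
triangle coeff Δ(1,5,4) = 1/495
Σ_t [1,1]: t=1:−1/576 = -1/576
(3j)²=5/99 [(1 5 4; 0 0 0)], sign=-1
Σ_t [0,0]: t=0:+1/80640 = 1/80640
(3j)²=1/495 [(1 5 4; 1 3 -4)], sign=+1
⇒ 4πI² = 1/33
I = (-1)√(1/33/(4π)) = -0.04910640

-0.049106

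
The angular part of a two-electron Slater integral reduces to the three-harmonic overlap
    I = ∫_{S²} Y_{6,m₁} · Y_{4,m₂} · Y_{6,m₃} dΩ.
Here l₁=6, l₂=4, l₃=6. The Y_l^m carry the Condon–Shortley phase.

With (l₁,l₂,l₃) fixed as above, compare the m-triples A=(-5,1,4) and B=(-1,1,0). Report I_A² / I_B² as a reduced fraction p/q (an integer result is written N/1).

33/28

Same 6,4,6: normalisation and zero-m 3j drop out of the ratio.
A: Δ: 4! 8! 4! / 17! → 1/15315300; sum: t=3:−1/967680 t=4:+1/725760 = 1/2903040; 3j²(6 4 6; -5 1 4) = Δ·Π!·Σ² = 5/3094  (sign +1)
B: Δ: 4! 8! 4! / 17! → 1/15315300; sum: t=1:−1/207360 t=2:+1/17280 t=3:−1/13824 t=4:+1/103680 = -1/103680; 3j²(6 4 6; -1 1 0) = Δ·Π!·Σ² = 10/7293  (sign -1)
I_A²/I_B² = (5/3094)/(10/7293) = 33/28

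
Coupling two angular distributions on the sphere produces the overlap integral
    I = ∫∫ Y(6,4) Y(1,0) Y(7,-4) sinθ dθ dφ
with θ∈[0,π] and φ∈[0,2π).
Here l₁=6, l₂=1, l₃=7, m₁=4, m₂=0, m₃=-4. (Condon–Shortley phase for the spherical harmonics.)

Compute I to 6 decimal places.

0.201000

Checks pass: Σm=0; 14 even; l₃=7∈[5,7].
(2·6+1)(2·1+1)(2·7+1) = 585
Δ: 0! 12! 2! / 15! → 1/1365
sum: t=0:+1/518400 = 1/518400
3j²(6 1 7; 0 0 0) = Δ·Π!·Σ² = 7/195  (sign -1)
sum: t=0:+1/7257600 = 1/7257600
3j²(6 1 7; 4 0 -4) = Δ·Π!·Σ² = 11/455  (sign -1)
combine: 4πI² = 585·7/195·11/455 = 33/65
take √, sign +1: I = 0.20099968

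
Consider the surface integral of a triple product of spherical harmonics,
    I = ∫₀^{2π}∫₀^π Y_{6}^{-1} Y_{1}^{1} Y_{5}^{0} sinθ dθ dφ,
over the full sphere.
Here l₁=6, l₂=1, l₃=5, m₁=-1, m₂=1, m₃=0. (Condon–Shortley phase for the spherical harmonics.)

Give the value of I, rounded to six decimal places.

-0.187239

m-sum 0 ✓  L=12 even ✓  5≤5≤7 ✓
Π(2lᵢ+1) = 13×3×11 = 429
triangle coeff Δ(6,1,5) = 1/858
Σ_t [1,1]: t=1:−1/14400 = -1/14400
(3j)²=6/143 [(6 1 5; 0 0 0)], sign=+1
Σ_t [2,2]: t=2:+1/28800 = 1/28800
(3j)²=7/286 [(6 1 5; -1 1 0)], sign=-1
⇒ 4πI² = 63/143
I = (-1)√(63/143/(4π)) = -0.18723944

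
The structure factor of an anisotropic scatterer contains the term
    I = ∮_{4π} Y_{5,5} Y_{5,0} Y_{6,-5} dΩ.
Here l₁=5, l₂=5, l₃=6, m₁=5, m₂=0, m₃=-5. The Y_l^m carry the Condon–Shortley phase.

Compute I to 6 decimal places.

m-sum 0 ✓  L=16 even ✓  0≤6≤10 ✓
Π(2lᵢ+1) = 11×11×13 = 1573
triangle coeff Δ(5,5,6) = 1/28588560
Σ_t [0,4]: t=0:+1/345600 t=1:−1/13824 t=2:+1/5184 t=3:−1/13824 t=4:+1/345600 = 7/129600
(3j)²=80/7293 [(5 5 6; 0 0 0)], sign=+1
Σ_t [0,0]: t=0:+1/2073600 = 1/2073600
(3j)²=15/884 [(5 5 6; 5 0 -5)], sign=-1
⇒ 4πI² = 1100/3757
I = (-1)√(1100/3757/(4π)) = -0.15264086

-0.152641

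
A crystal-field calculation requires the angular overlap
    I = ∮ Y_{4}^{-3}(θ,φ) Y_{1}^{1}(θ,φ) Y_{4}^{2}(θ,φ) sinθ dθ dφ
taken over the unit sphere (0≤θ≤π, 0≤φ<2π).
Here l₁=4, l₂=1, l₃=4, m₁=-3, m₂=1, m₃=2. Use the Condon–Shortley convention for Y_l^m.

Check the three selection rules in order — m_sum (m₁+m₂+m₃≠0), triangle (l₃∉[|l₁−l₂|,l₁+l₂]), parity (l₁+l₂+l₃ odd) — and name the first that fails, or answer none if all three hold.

azimuthal sum: -3 + 1 + 2 = 0  ✓
3 ≤ 4 ≤ 5 (triangle on l)  ✓
L = 4 + 1 + 4 = 9 (odd)  ✗

parity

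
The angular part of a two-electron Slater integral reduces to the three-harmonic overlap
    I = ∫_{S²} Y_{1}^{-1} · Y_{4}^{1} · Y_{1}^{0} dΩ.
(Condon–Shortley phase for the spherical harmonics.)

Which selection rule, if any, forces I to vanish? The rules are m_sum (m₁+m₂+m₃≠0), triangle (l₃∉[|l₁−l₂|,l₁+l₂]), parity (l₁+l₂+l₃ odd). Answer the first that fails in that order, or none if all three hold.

triangle

Σmᵢ = 0  ✓
l₃∈[|l₁−l₂|,l₁+l₂]=[3,5], have l₃=1  ✗
Σlᵢ = 6 ⇒ even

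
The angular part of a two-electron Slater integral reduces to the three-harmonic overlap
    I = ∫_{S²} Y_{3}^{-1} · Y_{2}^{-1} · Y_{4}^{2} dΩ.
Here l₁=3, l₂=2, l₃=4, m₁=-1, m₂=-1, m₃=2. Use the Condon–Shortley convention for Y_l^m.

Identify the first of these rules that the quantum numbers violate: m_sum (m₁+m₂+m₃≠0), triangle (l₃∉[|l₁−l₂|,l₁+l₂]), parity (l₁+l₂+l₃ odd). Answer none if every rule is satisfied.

m₁+m₂+m₃ = -1 − 1 + 2 = 0  ✓
triangle: |3−2|=1 ≤ l₃=4 ≤ 3+2=5  ✓
parity: l₁+l₂+l₃ = 9 is odd  ✗

parity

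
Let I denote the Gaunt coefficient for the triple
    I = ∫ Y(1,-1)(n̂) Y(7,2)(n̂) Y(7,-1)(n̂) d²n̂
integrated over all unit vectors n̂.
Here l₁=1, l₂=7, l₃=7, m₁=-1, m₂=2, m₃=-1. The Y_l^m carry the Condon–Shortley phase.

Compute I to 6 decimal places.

0.000000

l₁+l₂+l₃=15 is odd: 3j(l;000)=0 ⇒ I=0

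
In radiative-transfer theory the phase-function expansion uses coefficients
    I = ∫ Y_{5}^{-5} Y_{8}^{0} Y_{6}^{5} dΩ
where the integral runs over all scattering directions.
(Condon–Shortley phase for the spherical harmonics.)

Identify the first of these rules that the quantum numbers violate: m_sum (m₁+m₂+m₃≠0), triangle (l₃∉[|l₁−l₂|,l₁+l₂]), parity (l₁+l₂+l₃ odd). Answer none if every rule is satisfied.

Σmᵢ = 0  ✓
l₃∈[|l₁−l₂|,l₁+l₂]=[3,13], have l₃=6  ✓
Σlᵢ = 19 ⇒ odd  ✗

parity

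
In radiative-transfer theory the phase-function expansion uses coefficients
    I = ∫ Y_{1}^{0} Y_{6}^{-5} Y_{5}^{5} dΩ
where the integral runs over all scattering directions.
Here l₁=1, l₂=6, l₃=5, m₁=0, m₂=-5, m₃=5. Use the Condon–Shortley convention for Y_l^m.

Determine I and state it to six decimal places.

-0.135514

m-sum 0 ✓  L=12 even ✓  5≤5≤7 ✓
Π(2lᵢ+1) = 3×13×11 = 429
triangle coeff Δ(1,6,5) = 1/858
Σ_t [1,1]: t=1:−1/14400 = -1/14400
(3j)²=6/143 [(1 6 5; 0 0 0)], sign=+1
Σ_t [1,1]: t=1:−1/3628800 = -1/3628800
(3j)²=1/78 [(1 6 5; 0 -5 5)], sign=-1
⇒ 4πI² = 3/13
I = (-1)√(3/13/(4π)) = -0.13551395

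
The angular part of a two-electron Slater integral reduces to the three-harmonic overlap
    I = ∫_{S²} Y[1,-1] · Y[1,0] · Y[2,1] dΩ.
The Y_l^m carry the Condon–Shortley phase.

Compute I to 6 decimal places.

-0.218510

m-sum 0 ✓  L=4 even ✓  0≤2≤2 ✓
Π(2lᵢ+1) = 3×3×5 = 45
triangle coeff Δ(1,1,2) = 1/30
Σ_t [0,0]: t=0:+1/1 = 1/1
(3j)²=2/15 [(1 1 2; 0 0 0)], sign=+1
Σ_t [0,0]: t=0:+1/2 = 1/2
(3j)²=1/10 [(1 1 2; -1 0 1)], sign=-1
⇒ 4πI² = 3/5
I = (-1)√(3/5/(4π)) = -0.21850969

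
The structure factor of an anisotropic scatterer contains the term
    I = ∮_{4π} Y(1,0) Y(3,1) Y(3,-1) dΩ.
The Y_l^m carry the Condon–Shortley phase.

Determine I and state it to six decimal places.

L=7 odd ⇒ parity kills the (l;000) factor ⇒ I = 0

0.000000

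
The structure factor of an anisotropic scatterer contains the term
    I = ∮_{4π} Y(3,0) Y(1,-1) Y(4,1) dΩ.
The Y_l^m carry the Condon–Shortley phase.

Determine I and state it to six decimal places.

Checks pass: Σm=0; 8 even; l₃=4∈[2,4].
(2·3+1)(2·1+1)(2·4+1) = 189
Δ: 0! 6! 2! / 9! → 1/252
sum: t=0:+1/36 = 1/36
3j²(3 1 4; 0 0 0) = Δ·Π!·Σ² = 4/63  (sign +1)
sum: t=0:+1/72 = 1/72
3j²(3 1 4; 0 -1 1) = Δ·Π!·Σ² = 5/126  (sign -1)
combine: 4πI² = 189·4/63·5/126 = 10/21
take √, sign -1: I = -0.19466390

-0.194664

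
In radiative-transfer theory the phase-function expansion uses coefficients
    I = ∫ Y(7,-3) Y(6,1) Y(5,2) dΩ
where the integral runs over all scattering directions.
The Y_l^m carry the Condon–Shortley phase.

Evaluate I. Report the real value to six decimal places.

m-sum 0 ✓  L=18 even ✓  1≤5≤13 ✓
Π(2lᵢ+1) = 15×13×11 = 2145
triangle coeff Δ(7,6,5) = 1/174594420
Σ_t [2,6]: t=2:+1/4147200 t=3:−1/207360 t=4:+1/82944 t=5:−1/207360 t=6:+1/4147200 = 1/345600
(3j)²=420/46189 [(7 6 5; 0 0 0)], sign=-1
Σ_t [4,7]: t=4:+1/2488320 t=5:−1/345600 t=6:+1/414720 t=7:−1/4354560 = -1/3225600
(3j)²=81/92378 [(7 6 5; -3 1 2)], sign=+1
⇒ 4πI² = 255150/14919047
I = (-1)√(255150/14919047/(4π)) = -0.03689116

-0.036891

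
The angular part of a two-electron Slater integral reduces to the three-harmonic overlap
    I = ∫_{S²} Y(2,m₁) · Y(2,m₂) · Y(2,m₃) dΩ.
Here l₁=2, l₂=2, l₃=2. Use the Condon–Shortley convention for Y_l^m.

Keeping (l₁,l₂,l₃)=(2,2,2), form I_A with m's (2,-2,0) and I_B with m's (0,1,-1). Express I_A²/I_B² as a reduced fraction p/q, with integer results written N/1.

4/1

Same 2,2,2: normalisation and zero-m 3j drop out of the ratio.
A: Δ: 2! 2! 2! / 7! → 1/630; sum: t=0:+1/8 = 1/8; 3j²(2 2 2; 2 -2 0) = Δ·Π!·Σ² = 2/35  (sign +1)
B: Δ: 2! 2! 2! / 7! → 1/630; sum: t=1:−1/2 t=2:+1/4 = -1/4; 3j²(2 2 2; 0 1 -1) = Δ·Π!·Σ² = 1/70  (sign +1)
I_A²/I_B² = (2/35)/(1/70) = 4/1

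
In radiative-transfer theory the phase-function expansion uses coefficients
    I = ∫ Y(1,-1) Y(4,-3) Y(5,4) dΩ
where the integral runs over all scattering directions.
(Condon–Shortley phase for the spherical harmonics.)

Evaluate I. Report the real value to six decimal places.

0.294638

Rules hold: Σm=0, L=10 even, 3≤5≤5.
N = 3·9·11 = 297
Δ = 0!·2!·8!/11! = 1/495
Racah Σ t=0..0: t=0:+1/576 = 1/576
⇒ 3j(1 4 5; 0 0 0)² = 5/99, sgn -1
Racah Σ t=0..0: t=0:+1/10080 = 1/10080
⇒ 3j(1 4 5; -1 -3 4)² = 4/55, sgn -1
4πI² = N·(3j₀)²·(3jₘ)² = 12/11
I = +1·√(1.09091/4π) = 0.29463840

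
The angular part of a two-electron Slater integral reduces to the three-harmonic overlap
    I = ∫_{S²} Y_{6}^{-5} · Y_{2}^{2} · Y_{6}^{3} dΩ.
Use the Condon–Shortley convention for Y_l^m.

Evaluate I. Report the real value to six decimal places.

0.120286

Rules hold: Σm=0, L=14 even, 4≤6≤8.
N = 13·5·13 = 845
Δ = 2!·10!·2!/15! = 1/90090
Racah Σ t=0..2: t=0:+1/69120 t=1:−1/14400 t=2:+1/69120 = -7/172800
⇒ 3j(6 2 6; 0 0 0)² = 14/715, sgn -1
Racah Σ t=2..2: t=2:+1/1451520 = 1/1451520
⇒ 3j(6 2 6; -5 2 3)² = 1/91, sgn -1
4πI² = N·(3j₀)²·(3jₘ)² = 2/11
I = +1·√(0.181818/4π) = 0.12028562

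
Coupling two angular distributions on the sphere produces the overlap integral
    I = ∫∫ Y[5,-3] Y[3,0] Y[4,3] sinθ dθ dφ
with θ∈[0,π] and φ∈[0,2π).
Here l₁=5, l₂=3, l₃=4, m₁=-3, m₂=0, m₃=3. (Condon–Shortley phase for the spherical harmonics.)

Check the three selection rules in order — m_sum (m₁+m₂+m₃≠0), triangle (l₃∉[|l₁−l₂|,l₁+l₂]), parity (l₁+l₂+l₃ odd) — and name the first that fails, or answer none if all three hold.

m₁+m₂+m₃ = -3 + 0 + 3 = 0  ✓
triangle: |5−3|=2 ≤ l₃=4 ≤ 5+3=8  ✓
parity: l₁+l₂+l₃ = 12 is even  ✓

none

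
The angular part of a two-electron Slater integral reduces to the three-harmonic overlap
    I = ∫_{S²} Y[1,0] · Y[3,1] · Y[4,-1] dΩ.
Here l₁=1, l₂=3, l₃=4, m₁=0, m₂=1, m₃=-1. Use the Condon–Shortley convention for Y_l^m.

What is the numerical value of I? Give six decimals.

Checks pass: Σm=0; 8 even; l₃=4∈[2,4].
(2·1+1)(2·3+1)(2·4+1) = 189
Δ: 0! 2! 6! / 9! → 1/252
sum: t=0:+1/36 = 1/36
3j²(1 3 4; 0 0 0) = Δ·Π!·Σ² = 4/63  (sign +1)
sum: t=0:+1/48 = 1/48
3j²(1 3 4; 0 1 -1) = Δ·Π!·Σ² = 5/84  (sign -1)
combine: 4πI² = 189·4/63·5/84 = 5/7
take √, sign -1: I = -0.23841361

-0.238414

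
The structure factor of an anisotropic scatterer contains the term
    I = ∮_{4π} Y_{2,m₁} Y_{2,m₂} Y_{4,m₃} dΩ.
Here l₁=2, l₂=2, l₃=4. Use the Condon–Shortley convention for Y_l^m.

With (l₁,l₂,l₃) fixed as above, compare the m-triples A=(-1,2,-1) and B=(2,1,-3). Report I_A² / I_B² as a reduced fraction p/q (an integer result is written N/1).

1/7

l's match ⇒ only the (l;m) 3-j factors differ between A and B.
A: triangle coeff Δ(2,2,4) = 1/630; Σ_t [0,0]: t=0:+1/144 = 1/144; (3j)²=1/126 [(2 2 4; -1 2 -1)], sign=-1
B: triangle coeff Δ(2,2,4) = 1/630; Σ_t [0,0]: t=0:+1/144 = 1/144; (3j)²=1/18 [(2 2 4; 2 1 -3)], sign=-1
I_A²/I_B² = (1/126)/(1/18) = 1/7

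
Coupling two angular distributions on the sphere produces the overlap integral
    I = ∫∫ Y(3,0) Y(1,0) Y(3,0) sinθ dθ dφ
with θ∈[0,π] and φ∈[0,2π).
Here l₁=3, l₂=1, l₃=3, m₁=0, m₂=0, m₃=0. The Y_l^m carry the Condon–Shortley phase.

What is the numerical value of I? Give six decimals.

0.000000

L=7 odd ⇒ parity kills the (l;000) factor ⇒ I = 0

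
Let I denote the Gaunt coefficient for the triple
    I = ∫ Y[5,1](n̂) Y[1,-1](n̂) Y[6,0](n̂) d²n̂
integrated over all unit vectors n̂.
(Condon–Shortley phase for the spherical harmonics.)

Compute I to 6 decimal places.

m-sum 0 ✓  L=12 even ✓  4≤6≤6 ✓
Π(2lᵢ+1) = 11×3×13 = 429
triangle coeff Δ(5,1,6) = 1/858
Σ_t [0,0]: t=0:+1/14400 = 1/14400
(3j)²=6/143 [(5 1 6; 0 0 0)], sign=+1
Σ_t [0,0]: t=0:+1/34560 = 1/34560
(3j)²=5/286 [(5 1 6; 1 -1 0)], sign=+1
⇒ 4πI² = 45/143
I = (+1)√(45/143/(4π)) = 0.15824621

0.158246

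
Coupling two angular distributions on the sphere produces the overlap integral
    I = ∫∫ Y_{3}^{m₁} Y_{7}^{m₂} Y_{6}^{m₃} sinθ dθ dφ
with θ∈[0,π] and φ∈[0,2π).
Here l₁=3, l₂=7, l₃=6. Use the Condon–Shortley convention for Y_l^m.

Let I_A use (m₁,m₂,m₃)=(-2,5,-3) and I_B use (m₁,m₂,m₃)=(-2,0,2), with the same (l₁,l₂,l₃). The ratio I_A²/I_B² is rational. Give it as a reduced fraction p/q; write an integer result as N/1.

Same 3,7,6: normalisation and zero-m 3j drop out of the ratio.
A: Δ: 4! 2! 10! / 17! → 1/2042040; sum: t=3:−1/4354560 t=4:+1/1935360 = 1/3483648; 3j²(3 7 6; -2 5 -3) = Δ·Π!·Σ² = 125/12376  (sign -1)
B: Δ: 4! 2! 10! / 17! → 1/2042040; sum: t=3:−1/207360 t=4:+1/725760 = -1/290304; 3j²(3 7 6; -2 0 2) = Δ·Π!·Σ² = 125/7293  (sign -1)
I_A²/I_B² = (125/12376)/(125/7293) = 33/56

33/56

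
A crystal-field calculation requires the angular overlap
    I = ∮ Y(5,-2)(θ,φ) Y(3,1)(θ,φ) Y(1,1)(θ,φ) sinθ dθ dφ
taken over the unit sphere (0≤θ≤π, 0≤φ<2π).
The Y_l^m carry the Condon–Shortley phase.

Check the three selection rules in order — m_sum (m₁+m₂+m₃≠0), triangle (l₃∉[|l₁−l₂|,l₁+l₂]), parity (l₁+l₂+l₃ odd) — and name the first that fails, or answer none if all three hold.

triangle

azimuthal sum: -2 + 1 + 1 = 0  ✓
2 ≤ 1 ≤ 8 (triangle on l)  ✗
L = 5 + 3 + 1 = 9 (odd)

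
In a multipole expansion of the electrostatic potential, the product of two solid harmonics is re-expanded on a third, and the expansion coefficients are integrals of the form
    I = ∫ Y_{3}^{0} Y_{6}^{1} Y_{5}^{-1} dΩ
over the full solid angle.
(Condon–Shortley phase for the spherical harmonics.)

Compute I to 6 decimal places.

Checks pass: Σm=0; 14 even; l₃=5∈[3,9].
(2·3+1)(2·6+1)(2·5+1) = 1001
Δ: 4! 2! 8! / 15! → 1/675675
sum: t=1:−1/8640 t=2:+1/2304 t=3:−1/8640 = 7/34560
3j²(3 6 5; 0 0 0) = Δ·Π!·Σ² = 7/429  (sign -1)
sum: t=1:−1/17280 t=2:+1/2880 t=3:−1/6912 = 1/6912
3j²(3 6 5; 0 1 -1) = Δ·Π!·Σ² = 5/429  (sign +1)
combine: 4πI² = 1001·7/429·5/429 = 245/1287
take √, sign -1: I = -0.12308038

-0.123080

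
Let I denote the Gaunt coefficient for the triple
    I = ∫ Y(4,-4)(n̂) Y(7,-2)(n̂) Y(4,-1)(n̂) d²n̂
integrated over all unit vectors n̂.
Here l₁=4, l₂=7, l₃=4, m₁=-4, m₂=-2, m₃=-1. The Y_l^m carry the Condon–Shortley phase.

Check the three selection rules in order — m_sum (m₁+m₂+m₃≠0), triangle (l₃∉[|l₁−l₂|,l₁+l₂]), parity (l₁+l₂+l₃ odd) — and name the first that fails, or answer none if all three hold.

azimuthal sum: -4 − 2 − 1 = -7  ✗
3 ≤ 4 ≤ 11 (triangle on l)
L = 4 + 7 + 4 = 15 (odd)

m_sum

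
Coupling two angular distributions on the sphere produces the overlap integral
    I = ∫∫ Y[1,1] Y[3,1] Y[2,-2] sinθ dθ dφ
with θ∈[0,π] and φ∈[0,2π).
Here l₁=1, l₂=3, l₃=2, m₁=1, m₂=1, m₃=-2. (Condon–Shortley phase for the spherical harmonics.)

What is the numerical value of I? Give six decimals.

-0.082589

m-sum 0 ✓  L=6 even ✓  2≤2≤4 ✓
Π(2lᵢ+1) = 3×7×5 = 105
triangle coeff Δ(1,3,2) = 1/105
Σ_t [1,1]: t=1:−1/4 = -1/4
(3j)²=3/35 [(1 3 2; 0 0 0)], sign=-1
Σ_t [0,0]: t=0:+1/48 = 1/48
(3j)²=1/105 [(1 3 2; 1 1 -2)], sign=+1
⇒ 4πI² = 3/35
I = (-1)√(3/35/(4π)) = -0.08258890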